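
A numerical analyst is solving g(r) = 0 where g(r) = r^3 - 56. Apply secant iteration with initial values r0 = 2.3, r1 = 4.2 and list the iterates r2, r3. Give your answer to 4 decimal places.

3.6450, 3.8088

g(2.3) = -43.833000, g(4.2) = 18.088000
r2 = 4.200000 − 18.088000·(4.200000 − 2.300000) / (18.088000 − (-43.833000)) = 4.200000 − (34.367200)/(61.921000) = 3.644983
g(3.644983) = -7.573112
r3 = 3.644983 − (-7.573112)·(3.644983 − 4.200000) / (-7.573112 − 18.088000) = 3.644983 − (4.203205)/(-25.661112) = 3.808780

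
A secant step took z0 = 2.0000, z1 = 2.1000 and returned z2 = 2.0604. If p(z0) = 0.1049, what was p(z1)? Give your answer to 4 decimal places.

-0.0688

The secant line through (2.0000, 0.1049) and (2.1000, p(z1)) crosses zero at z2 = 2.0604.
So (2.0000, 0.1049), (2.1000, p(z1)), (2.0604, 0) are collinear:
p(z1) = 0.1049 · (2.1000 − 2.0604) / (2.0000 − 2.0604) = 0.1049 · (0.039600)/(-0.060400) = -0.068775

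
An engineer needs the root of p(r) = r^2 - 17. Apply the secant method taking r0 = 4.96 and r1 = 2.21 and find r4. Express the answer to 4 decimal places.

4.1212

p(4.96) = 7.601600, p(2.21) = -12.115900
r2 = 2.210000 − (-12.115900)·(2.210000 − 4.960000) / (-12.115900 − 7.601600) = 2.210000 − (33.318725)/(-19.717500) = 3.899805
p(3.899805) = -1.791523
r3 = 3.899805 − (-1.791523)·(3.899805 − 2.210000) / (-1.791523 − (-12.115900)) = 3.899805 − (-3.027324)/(10.324377) = 4.193026
p(4.193026) = 0.581465
r4 = 4.193026 − 0.581465·(4.193026 − 3.899805) / (0.581465 − (-1.791523)) = 4.193026 − (0.170498)/(2.372988) = 4.121176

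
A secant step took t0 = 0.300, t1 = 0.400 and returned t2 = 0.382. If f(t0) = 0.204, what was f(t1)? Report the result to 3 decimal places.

-0.045

The secant line through (0.300, 0.204) and (0.400, f(t1)) crosses zero at t2 = 0.382.
So (0.300, 0.204), (0.400, f(t1)), (0.382, 0) are collinear:
f(t1) = 0.204 · (0.400 − 0.382) / (0.300 − 0.382) = 0.204 · (0.01800)/(-0.08200) = -0.04478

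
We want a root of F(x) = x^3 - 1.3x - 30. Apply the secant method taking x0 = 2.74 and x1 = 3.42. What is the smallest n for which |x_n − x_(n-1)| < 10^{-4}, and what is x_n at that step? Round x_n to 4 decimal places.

F(2.74) = -12.991176, F(3.42) = 5.555688
x2 = 3.420000 − 5.555688·(0.680000)/(18.546864) = 3.216307;  |Δ| = 0.203693
F(3.216307) = -0.909693
x3 = 3.216307 − (-0.909693)·(-0.203693)/(-6.465381) = 3.244967;  |Δ| = 0.028660
F(3.244967) = -0.049569
x4 = 3.244967 − (-0.049569)·(0.028660)/(0.860124) = 3.246619;  |Δ| = 0.001652
F(3.246619) = 0.000486
x5 = 3.246619 − 0.000486·(0.001652)/(0.050055) = 3.246603;  |Δ| = 0.000016
|x5 − x4| = 0.000016 < 10^{-4}

n = 5, x_n = 3.2466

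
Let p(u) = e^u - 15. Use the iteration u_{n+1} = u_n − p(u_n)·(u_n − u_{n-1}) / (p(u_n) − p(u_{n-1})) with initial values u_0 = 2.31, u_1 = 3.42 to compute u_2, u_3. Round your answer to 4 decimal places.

p(2.31) = -4.925575, p(3.42) = 15.569415
u_2 = 3.420000 − 15.569415·(3.420000 − 2.310000) / (15.569415 − (-4.925575)) = 3.420000 − (17.282051)/(20.494990) = 2.576767
p(2.576767) = -1.845458
u_3 = 2.576767 − (-1.845458)·(2.576767 − 3.420000) / (-1.845458 − 15.569415) = 2.576767 − (1.556151)/(-17.414873) = 2.666125

2.5768, 2.6661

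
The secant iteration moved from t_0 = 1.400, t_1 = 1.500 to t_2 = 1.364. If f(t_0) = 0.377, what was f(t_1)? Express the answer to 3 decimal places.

The secant line through (1.400, 0.377) and (1.500, f(t_1)) crosses zero at t_2 = 1.364.
So (1.400, 0.377), (1.500, f(t_1)), (1.364, 0) are collinear:
f(t_1) = 0.377 · (1.500 − 1.364) / (1.400 − 1.364) = 0.377 · (0.13600)/(0.03600) = 1.42422

1.424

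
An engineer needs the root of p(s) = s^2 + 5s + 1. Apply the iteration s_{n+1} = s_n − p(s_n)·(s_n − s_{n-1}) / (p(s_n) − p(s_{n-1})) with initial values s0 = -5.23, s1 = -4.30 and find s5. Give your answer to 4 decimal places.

p(-5.23) = 2.202900, p(-4.30) = -2.010000
s2 = -4.300000 − (-2.010000)·(-4.300000 − (-5.230000)) / (-2.010000 − 2.202900) = -4.300000 − (-1.869300)/(-4.212900) = -4.743709
p(-4.743709) = -0.215772
s3 = -4.743709 − (-0.215772)·(-4.743709 − (-4.300000)) / (-0.215772 − (-2.010000)) = -4.743709 − (0.095740)/(1.794228) = -4.797068
p(-4.797068) = 0.026523
s4 = -4.797068 − 0.026523·(-4.797068 − (-4.743709)) / (0.026523 − (-0.215772)) = -4.797068 − (-0.001415)/(0.242295) = -4.791227
p(-4.791227) = -0.000278
s5 = -4.791227 − (-0.000278)·(-4.791227 − (-4.797068)) / (-0.000278 − 0.026523) = -4.791227 − (-0.000002)/(-0.026801) = -4.791288

-4.7913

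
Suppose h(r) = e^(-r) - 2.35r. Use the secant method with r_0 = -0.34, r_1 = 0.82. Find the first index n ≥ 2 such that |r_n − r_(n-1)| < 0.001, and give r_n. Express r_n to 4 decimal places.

n = 5, r_n = 0.3116

h(-0.34) = 2.203948, h(0.82) = -1.486568
r_2 = 0.820000 − (-1.486568)·(1.160000)/(-3.690516) = 0.352743;  |Δ| = 0.467257
h(0.352743) = -0.126188
r_3 = 0.352743 − (-0.126188)·(-0.467257)/(1.360380) = 0.309400;  |Δ| = 0.043343
h(0.309400) = 0.006796
r_4 = 0.309400 − 0.006796·(-0.043343)/(0.132984) = 0.311615;  |Δ| = 0.002215
h(0.311615) = -0.000033
r_5 = 0.311615 − (-0.000033)·(0.002215)/(-0.006829) = 0.311605;  |Δ| = 0.000011
|r_5 − r_4| = 0.000011 < 0.001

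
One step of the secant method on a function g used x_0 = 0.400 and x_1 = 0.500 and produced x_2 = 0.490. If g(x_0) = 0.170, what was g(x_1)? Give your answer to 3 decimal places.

-0.019

The secant line through (0.400, 0.170) and (0.500, g(x_1)) crosses zero at x_2 = 0.490.
So (0.400, 0.170), (0.500, g(x_1)), (0.490, 0) are collinear:
g(x_1) = 0.170 · (0.500 − 0.490) / (0.400 − 0.490) = 0.170 · (0.01000)/(-0.09000) = -0.01889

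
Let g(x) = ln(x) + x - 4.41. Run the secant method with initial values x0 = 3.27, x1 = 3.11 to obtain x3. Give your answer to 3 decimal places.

3.236

g(3.27) = 0.04479, g(3.11) = -0.16538
x2 = 3.11000 − (-0.16538)·(3.11000 − 3.27000) / (-0.16538 − 0.04479) = 3.11000 − (0.02646)/(-0.21017) = 3.23590
g(3.23590) = 0.00021
x3 = 3.23590 − 0.00021·(3.23590 − 3.11000) / (0.00021 − (-0.16538)) = 3.23590 − (0.00003)/(0.16559) = 3.23574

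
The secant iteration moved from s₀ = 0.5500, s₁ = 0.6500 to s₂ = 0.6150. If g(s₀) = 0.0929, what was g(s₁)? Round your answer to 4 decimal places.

-0.0500

The secant line through (0.5500, 0.0929) and (0.6500, g(s₁)) crosses zero at s₂ = 0.6150.
So (0.5500, 0.0929), (0.6500, g(s₁)), (0.6150, 0) are collinear:
g(s₁) = 0.0929 · (0.6500 − 0.6150) / (0.5500 − 0.6150) = 0.0929 · (0.035000)/(-0.065000) = -0.050023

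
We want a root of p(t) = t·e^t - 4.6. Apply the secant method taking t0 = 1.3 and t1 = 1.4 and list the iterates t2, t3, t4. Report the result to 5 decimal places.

p(1.3) = 0.1700857, p(1.4) = 1.0772800
t2 = 1.4000000 − 1.0772800·(1.4000000 − 1.3000000) / (1.0772800 − 0.1700857) = 1.4000000 − (0.1077280)/(0.9071943) = 1.2812515
p(1.2812515) = 0.0139705
t3 = 1.2812515 − 0.0139705·(1.2812515 − 1.4000000) / (0.0139705 − 1.0772800) = 1.2812515 − (-0.0016590)/(-1.0633095) = 1.2796913
p(1.2796913) = 0.0011676
t4 = 1.2796913 − 0.0011676·(1.2796913 − 1.2812515) / (0.0011676 − 0.0139705) = 1.2796913 − (-0.0000018)/(-0.0128029) = 1.2795490

1.28125, 1.27969, 1.27955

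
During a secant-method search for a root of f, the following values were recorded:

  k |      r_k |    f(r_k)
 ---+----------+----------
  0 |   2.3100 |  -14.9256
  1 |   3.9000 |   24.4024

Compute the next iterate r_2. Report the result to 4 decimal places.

2.9134

r_2 = 3.9000 − 24.4024·(3.9000 − 2.3100) / (24.4024 − (-14.9256))
   = 3.9000 − (38.799816)/(39.328000) = 2.913430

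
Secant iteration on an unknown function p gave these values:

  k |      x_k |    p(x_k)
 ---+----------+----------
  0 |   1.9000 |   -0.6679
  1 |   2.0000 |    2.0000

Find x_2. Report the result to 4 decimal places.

1.9250

x_2 = 2.0000 − 2.0000·(2.0000 − 1.9000) / (2.0000 − (-0.6679))
   = 2.0000 − (0.200000)/(2.667900) = 1.925035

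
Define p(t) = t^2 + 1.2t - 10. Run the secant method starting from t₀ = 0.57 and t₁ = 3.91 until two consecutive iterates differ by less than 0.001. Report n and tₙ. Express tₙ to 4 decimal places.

p(0.57) = -8.991100, p(3.91) = 9.980100
t₂ = 3.910000 − 9.980100·(3.340000)/(18.971200) = 2.152940;  |Δ| = 1.757060
p(2.152940) = -2.781321
t₃ = 2.152940 − (-2.781321)·(-1.757060)/(-12.761421) = 2.535887;  |Δ| = 0.382947
p(2.535887) = -0.526212
t₄ = 2.535887 − (-0.526212)·(0.382947)/(2.255108) = 2.625245;  |Δ| = 0.089358
p(2.625245) = 0.042204
t₅ = 2.625245 − 0.042204·(0.089358)/(0.568416) = 2.618610;  |Δ| = 0.006635
p(2.618610) = -0.000549
t₆ = 2.618610 − (-0.000549)·(-0.006635)/(-0.042753) = 2.618695;  |Δ| = 0.000085
|t₆ − t₅| = 0.000085 < 0.001

n = 6, tₙ = 2.6187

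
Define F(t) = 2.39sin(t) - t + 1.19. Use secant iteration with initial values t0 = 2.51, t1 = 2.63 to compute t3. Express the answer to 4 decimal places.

2.5409

F(2.51) = 0.091130, F(2.63) = -0.269936
t2 = 2.630000 − (-0.269936)·(2.630000 − 2.510000) / (-0.269936 − 0.091130) = 2.630000 − (-0.032392)/(-0.361066) = 2.540287
F(2.540287) = 0.001783
t3 = 2.540287 − 0.001783·(2.540287 − 2.630000) / (0.001783 − (-0.269936)) = 2.540287 − (-0.000160)/(0.271719) = 2.540876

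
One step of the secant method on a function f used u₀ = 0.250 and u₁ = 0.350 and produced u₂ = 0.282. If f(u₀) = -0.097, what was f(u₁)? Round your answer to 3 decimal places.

The secant line through (0.250, -0.097) and (0.350, f(u₁)) crosses zero at u₂ = 0.282.
So (0.250, -0.097), (0.350, f(u₁)), (0.282, 0) are collinear:
f(u₁) = -0.097 · (0.350 − 0.282) / (0.250 − 0.282) = -0.097 · (0.06800)/(-0.03200) = 0.20613

0.206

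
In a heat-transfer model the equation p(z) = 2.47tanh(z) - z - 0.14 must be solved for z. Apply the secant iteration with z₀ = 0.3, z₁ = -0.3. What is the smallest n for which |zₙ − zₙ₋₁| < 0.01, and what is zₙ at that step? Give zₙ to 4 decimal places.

n = 3, zₙ = 0.0956

p(0.3) = 0.279542, p(-0.3) = -0.559542
z₂ = -0.300000 − (-0.559542)·(-0.600000)/(-0.839084) = 0.100109;  |Δ| = 0.400109
p(0.100109) = 0.006338
z₃ = 0.100109 − 0.006338·(0.400109)/(0.565880) = 0.095628;  |Δ| = 0.004481
|z₃ − z₂| = 0.004481 < 0.01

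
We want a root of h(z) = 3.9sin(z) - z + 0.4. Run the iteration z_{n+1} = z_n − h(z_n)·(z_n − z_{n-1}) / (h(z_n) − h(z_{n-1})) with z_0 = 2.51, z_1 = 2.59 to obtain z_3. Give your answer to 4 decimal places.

2.5559

h(2.51) = 0.192681, h(2.59) = -0.146227
z_2 = 2.590000 − (-0.146227)·(2.590000 − 2.510000) / (-0.146227 − 0.192681) = 2.590000 − (-0.011698)/(-0.338908) = 2.555483
h(2.555483) = 0.001702
z_3 = 2.555483 − 0.001702·(2.555483 − 2.590000) / (0.001702 − (-0.146227)) = 2.555483 − (-0.000059)/(0.147929) = 2.555880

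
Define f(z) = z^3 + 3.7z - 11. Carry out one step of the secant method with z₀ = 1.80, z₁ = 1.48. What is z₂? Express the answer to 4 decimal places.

f(1.80) = 1.492000, f(1.48) = -2.282208
z₂ = 1.480000 − (-2.282208)·(1.480000 − 1.800000) / (-2.282208 − 1.492000) = 1.480000 − (0.730307)/(-3.774208) = 1.673499

1.6735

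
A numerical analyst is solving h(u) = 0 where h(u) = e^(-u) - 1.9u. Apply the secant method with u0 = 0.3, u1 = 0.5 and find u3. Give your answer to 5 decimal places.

0.36525

h(0.3) = 0.1708182, h(0.5) = -0.3434693
u2 = 0.5000000 − (-0.3434693)·(0.5000000 − 0.3000000) / (-0.3434693 − 0.1708182) = 0.5000000 − (-0.0686939)/(-0.5142876) = 0.3664291
h(0.3664291) = -0.0030099
u3 = 0.3664291 − (-0.0030099)·(0.3664291 − 0.5000000) / (-0.0030099 − (-0.3434693)) = 0.3664291 − (0.0004020)/(0.3404594) = 0.3652482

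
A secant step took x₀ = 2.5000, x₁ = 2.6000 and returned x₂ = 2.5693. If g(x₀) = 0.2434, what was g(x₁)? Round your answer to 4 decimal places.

The secant line through (2.5000, 0.2434) and (2.6000, g(x₁)) crosses zero at x₂ = 2.5693.
So (2.5000, 0.2434), (2.6000, g(x₁)), (2.5693, 0) are collinear:
g(x₁) = 0.2434 · (2.6000 − 2.5693) / (2.5000 − 2.5693) = 0.2434 · (0.030700)/(-0.069300) = -0.107827

-0.1078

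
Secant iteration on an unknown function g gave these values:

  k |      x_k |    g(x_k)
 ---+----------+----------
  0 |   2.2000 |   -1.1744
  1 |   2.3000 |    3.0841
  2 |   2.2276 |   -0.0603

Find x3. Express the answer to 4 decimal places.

x3 = 2.2276 − (-0.0603)·(2.2276 − 2.3000) / (-0.0603 − 3.0841)
   = 2.2276 − (0.004366)/(-3.144400) = 2.228988

2.2290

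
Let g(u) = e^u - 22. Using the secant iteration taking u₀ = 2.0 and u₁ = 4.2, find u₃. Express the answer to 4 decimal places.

2.8275

g(2.0) = -14.610944, g(4.2) = 44.686331
u₂ = 4.200000 − 44.686331·(4.200000 − 2.000000) / (44.686331 − (-14.610944)) = 4.200000 − (98.309928)/(59.297275) = 2.542084
g(2.542084) = -9.293883
u₃ = 2.542084 − (-9.293883)·(2.542084 − 4.200000) / (-9.293883 − 44.686331) = 2.542084 − (15.408481)/(-53.980214) = 2.827530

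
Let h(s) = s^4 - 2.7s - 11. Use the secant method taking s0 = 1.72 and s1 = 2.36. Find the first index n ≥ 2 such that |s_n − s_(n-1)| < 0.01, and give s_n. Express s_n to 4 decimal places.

h(1.72) = -6.891869, h(2.36) = 13.648444
s2 = 2.360000 − 13.648444·(0.640000)/(20.540314) = 1.934739;  |Δ| = 0.425261
h(1.934739) = -2.212150
s3 = 1.934739 − (-2.212150)·(-0.425261)/(-15.860594) = 1.994052;  |Δ| = 0.059313
h(1.994052) = -0.573438
s4 = 1.994052 − (-0.573438)·(0.059313)/(1.638711) = 2.014807;  |Δ| = 0.020756
h(2.014807) = 0.039142
s5 = 2.014807 − 0.039142·(0.020756)/(0.612580) = 2.013481;  |Δ| = 0.001326
|s5 − s4| = 0.001326 < 0.01

n = 5, s_n = 2.0135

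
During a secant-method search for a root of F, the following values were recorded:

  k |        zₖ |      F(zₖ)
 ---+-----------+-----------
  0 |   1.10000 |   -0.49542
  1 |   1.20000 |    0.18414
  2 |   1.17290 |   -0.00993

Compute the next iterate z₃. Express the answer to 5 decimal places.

1.17429

z₃ = 1.17290 − (-0.00993)·(1.17290 − 1.20000) / (-0.00993 − 0.18414)
   = 1.17290 − (0.0002691)/(-0.1940700) = 1.1742866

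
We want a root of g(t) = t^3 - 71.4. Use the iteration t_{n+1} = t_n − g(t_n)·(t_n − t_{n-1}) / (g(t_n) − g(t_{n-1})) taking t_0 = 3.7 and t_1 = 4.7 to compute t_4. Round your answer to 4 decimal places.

g(3.7) = -20.747000, g(4.7) = 32.423000
t_2 = 4.700000 − 32.423000·(4.700000 − 3.700000) / (32.423000 − (-20.747000)) = 4.700000 − (32.423000)/(53.170000) = 4.090201
g(4.090201) = -2.971971
t_3 = 4.090201 − (-2.971971)·(4.090201 − 4.700000) / (-2.971971 − 32.423000) = 4.090201 − (1.812304)/(-35.394971) = 4.141404
g(4.141404) = -0.369862
t_4 = 4.141404 − (-0.369862)·(4.141404 − 4.090201) / (-0.369862 − (-2.971971)) = 4.141404 − (-0.018938)/(2.602109) = 4.148681

4.1487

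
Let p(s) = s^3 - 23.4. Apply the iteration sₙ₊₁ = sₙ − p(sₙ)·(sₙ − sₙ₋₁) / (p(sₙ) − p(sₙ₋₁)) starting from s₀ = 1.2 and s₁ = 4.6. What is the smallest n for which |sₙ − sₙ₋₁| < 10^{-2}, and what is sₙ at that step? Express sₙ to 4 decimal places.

p(1.2) = -21.672000, p(4.6) = 73.936000
s₂ = 4.600000 − 73.936000·(3.400000)/(95.608000) = 1.970697;  |Δ| = 2.629303
p(1.970697) = -15.746509
s₃ = 1.970697 − (-15.746509)·(-2.629303)/(-89.682509) = 2.432352;  |Δ| = 0.461655
p(2.432352) = -9.009394
s₄ = 2.432352 − (-9.009394)·(0.461655)/(6.737115) = 3.049712;  |Δ| = 0.617361
p(3.049712) = 4.964592
s₅ = 3.049712 − 4.964592·(0.617361)/(13.973986) = 2.830380;  |Δ| = 0.219332
p(2.830380) = -0.725680
s₆ = 2.830380 − (-0.725680)·(-0.219332)/(-5.690271) = 2.858351;  |Δ| = 0.027971
p(2.858351) = -0.046774
s₇ = 2.858351 − (-0.046774)·(0.027971)/(0.678906) = 2.860279;  |Δ| = 0.001927
|s₇ − s₆| = 0.001927 < 10^{-2}

n = 7, sₙ = 2.8603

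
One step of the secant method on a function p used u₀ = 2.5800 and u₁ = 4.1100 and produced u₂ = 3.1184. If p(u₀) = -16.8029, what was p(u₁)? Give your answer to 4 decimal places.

30.9468

The secant line through (2.5800, -16.8029) and (4.1100, p(u₁)) crosses zero at u₂ = 3.1184.
So (2.5800, -16.8029), (4.1100, p(u₁)), (3.1184, 0) are collinear:
p(u₁) = -16.8029 · (4.1100 − 3.1184) / (2.5800 − 3.1184) = -16.8029 · (0.991600)/(-0.538400) = 30.946797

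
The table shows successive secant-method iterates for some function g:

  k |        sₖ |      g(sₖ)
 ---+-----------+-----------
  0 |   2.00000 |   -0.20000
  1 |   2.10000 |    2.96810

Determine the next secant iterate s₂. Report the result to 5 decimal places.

s₂ = 2.10000 − 2.96810·(2.10000 − 2.00000) / (2.96810 − (-0.20000))
   = 2.10000 − (0.2968100)/(3.1681000) = 2.0063129

2.00631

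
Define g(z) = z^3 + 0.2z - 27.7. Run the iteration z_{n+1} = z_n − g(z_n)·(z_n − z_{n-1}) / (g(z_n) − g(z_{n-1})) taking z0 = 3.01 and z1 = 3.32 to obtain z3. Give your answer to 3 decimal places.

3.004

g(3.01) = 0.17290, g(3.32) = 9.55837
z2 = 3.32000 − 9.55837·(3.32000 − 3.01000) / (9.55837 − 0.17290) = 3.32000 − (2.96309)/(9.38547) = 3.00429
g(3.00429) = 0.01683
z3 = 3.00429 − 0.01683·(3.00429 − 3.32000) / (0.01683 − 9.55837) = 3.00429 − (-0.00531)/(-9.54154) = 3.00373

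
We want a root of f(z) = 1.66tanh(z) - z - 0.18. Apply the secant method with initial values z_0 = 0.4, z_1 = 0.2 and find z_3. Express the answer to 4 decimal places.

0.2937

f(0.4) = 0.050715, f(0.2) = -0.052357
z_2 = 0.200000 − (-0.052357)·(0.200000 − 0.400000) / (-0.052357 − 0.050715) = 0.200000 − (0.010471)/(-0.103072) = 0.301593
f(0.301593) = 0.004405
z_3 = 0.301593 − 0.004405·(0.301593 − 0.200000) / (0.004405 − (-0.052357)) = 0.301593 − (0.000447)/(0.056762) = 0.293709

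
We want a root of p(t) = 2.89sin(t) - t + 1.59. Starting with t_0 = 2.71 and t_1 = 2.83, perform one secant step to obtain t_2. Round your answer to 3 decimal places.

p(2.71) = 0.08894, p(2.83) = -0.35400
t_2 = 2.83000 − (-0.35400)·(2.83000 − 2.71000) / (-0.35400 − 0.08894) = 2.83000 − (-0.04248)/(-0.44294) = 2.73410

2.734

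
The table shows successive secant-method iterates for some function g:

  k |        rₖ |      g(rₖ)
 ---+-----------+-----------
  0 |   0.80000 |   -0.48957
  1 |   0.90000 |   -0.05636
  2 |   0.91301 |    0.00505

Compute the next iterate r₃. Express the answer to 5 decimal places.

r₃ = 0.91301 − 0.00505·(0.91301 − 0.90000) / (0.00505 − (-0.05636))
   = 0.91301 − (0.0000657)/(0.0614100) = 0.9119401

0.91194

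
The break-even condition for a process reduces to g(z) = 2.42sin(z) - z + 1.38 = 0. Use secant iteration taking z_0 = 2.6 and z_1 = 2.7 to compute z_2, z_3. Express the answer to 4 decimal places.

g(2.6) = 0.027513, g(2.7) = -0.285741
z_2 = 2.700000 − (-0.285741)·(2.700000 − 2.600000) / (-0.285741 − 0.027513) = 2.700000 − (-0.028574)/(-0.313254) = 2.608783
g(2.608783) = 0.000469
z_3 = 2.608783 − 0.000469·(2.608783 − 2.700000) / (0.000469 − (-0.285741)) = 2.608783 − (-0.000043)/(0.286210) = 2.608933

2.6088, 2.6089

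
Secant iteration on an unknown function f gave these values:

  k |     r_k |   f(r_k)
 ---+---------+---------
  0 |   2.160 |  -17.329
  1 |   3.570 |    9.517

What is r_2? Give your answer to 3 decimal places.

r_2 = 3.570 − 9.517·(3.570 − 2.160) / (9.517 − (-17.329))
   = 3.570 − (13.41897)/(26.84600) = 3.07015

3.070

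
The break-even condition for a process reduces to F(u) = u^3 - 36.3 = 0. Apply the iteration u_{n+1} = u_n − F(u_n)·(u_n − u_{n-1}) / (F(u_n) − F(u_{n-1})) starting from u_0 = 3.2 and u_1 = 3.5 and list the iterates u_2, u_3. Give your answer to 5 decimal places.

F(3.2) = -3.5320000, F(3.5) = 6.5750000
u_2 = 3.5000000 − 6.5750000·(3.5000000 − 3.2000000) / (6.5750000 − (-3.5320000)) = 3.5000000 − (1.9725000)/(10.1070000) = 3.3048382
F(3.3048382) = -0.2047031
u_3 = 3.3048382 − (-0.2047031)·(3.3048382 − 3.5000000) / (-0.2047031 − 6.5750000) = 3.3048382 − (0.0399502)/(-6.7797031) = 3.3107309

3.30484, 3.31073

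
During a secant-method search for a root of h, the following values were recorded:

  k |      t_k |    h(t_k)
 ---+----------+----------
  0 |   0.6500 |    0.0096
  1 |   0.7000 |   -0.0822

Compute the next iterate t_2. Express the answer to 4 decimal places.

t_2 = 0.7000 − (-0.0822)·(0.7000 − 0.6500) / (-0.0822 − 0.0096)
   = 0.7000 − (-0.004110)/(-0.091800) = 0.655229

0.6552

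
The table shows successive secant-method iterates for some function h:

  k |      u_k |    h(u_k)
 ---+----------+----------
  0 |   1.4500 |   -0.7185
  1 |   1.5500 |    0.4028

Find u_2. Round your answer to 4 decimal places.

u_2 = 1.5500 − 0.4028·(1.5500 − 1.4500) / (0.4028 − (-0.7185))
   = 1.5500 − (0.040280)/(1.121300) = 1.514077

1.5141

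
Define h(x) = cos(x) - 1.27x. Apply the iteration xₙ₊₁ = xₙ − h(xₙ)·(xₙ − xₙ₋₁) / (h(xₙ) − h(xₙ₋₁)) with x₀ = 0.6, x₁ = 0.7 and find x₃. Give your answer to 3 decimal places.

h(0.6) = 0.06334, h(0.7) = -0.12416
x₂ = 0.70000 − (-0.12416)·(0.70000 − 0.60000) / (-0.12416 − 0.06334) = 0.70000 − (-0.01242)/(-0.18749) = 0.63378
h(0.63378) = 0.00089
x₃ = 0.63378 − 0.00089·(0.63378 − 0.70000) / (0.00089 − (-0.12416)) = 0.63378 − (-0.00006)/(0.12505) = 0.63425

0.634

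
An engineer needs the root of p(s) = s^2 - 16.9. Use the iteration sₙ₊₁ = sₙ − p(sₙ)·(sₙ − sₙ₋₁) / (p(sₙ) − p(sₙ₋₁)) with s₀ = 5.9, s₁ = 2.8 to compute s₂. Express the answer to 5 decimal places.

p(5.9) = 17.9100000, p(2.8) = -9.0600000
s₂ = 2.8000000 − (-9.0600000)·(2.8000000 − 5.9000000) / (-9.0600000 − 17.9100000) = 2.8000000 − (28.0860000)/(-26.9700000) = 3.8413793

3.84138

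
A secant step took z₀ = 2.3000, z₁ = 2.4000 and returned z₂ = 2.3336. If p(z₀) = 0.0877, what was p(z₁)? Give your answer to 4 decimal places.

-0.1733

The secant line through (2.3000, 0.0877) and (2.4000, p(z₁)) crosses zero at z₂ = 2.3336.
So (2.3000, 0.0877), (2.4000, p(z₁)), (2.3336, 0) are collinear:
p(z₁) = 0.0877 · (2.4000 − 2.3336) / (2.3000 − 2.3336) = 0.0877 · (0.066400)/(-0.033600) = -0.173312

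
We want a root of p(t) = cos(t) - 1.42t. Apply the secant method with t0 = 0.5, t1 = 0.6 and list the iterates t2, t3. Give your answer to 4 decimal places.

0.5863, 0.5865

p(0.5) = 0.167583, p(0.6) = -0.026664
t2 = 0.600000 − (-0.026664)·(0.600000 − 0.500000) / (-0.026664 − 0.167583) = 0.600000 − (-0.002666)/(-0.194247) = 0.586273
p(0.586273) = 0.000501
t3 = 0.586273 − 0.000501·(0.586273 − 0.600000) / (0.000501 − (-0.026664)) = 0.586273 − (-0.000007)/(0.027165) = 0.586526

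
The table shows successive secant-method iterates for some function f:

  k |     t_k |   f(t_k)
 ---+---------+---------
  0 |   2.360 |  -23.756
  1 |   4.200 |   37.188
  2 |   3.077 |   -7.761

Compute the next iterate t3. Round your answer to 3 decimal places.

t3 = 3.077 − (-7.761)·(3.077 − 4.200) / (-7.761 − 37.188)
   = 3.077 − (8.71560)/(-44.94900) = 3.27090

3.271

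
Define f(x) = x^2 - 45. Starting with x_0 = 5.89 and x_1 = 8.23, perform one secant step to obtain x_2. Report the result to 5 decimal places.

6.62002

f(5.89) = -10.3079000, f(8.23) = 22.7329000
x_2 = 8.2300000 − 22.7329000·(8.2300000 − 5.8900000) / (22.7329000 − (-10.3079000)) = 8.2300000 − (53.1949860)/(33.0408000) = 6.6200212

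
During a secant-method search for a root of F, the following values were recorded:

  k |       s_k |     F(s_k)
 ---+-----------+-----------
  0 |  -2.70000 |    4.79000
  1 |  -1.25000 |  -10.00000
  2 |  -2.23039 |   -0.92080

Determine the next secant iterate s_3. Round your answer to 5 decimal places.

-2.32982

s_3 = -2.23039 − (-0.92080)·(-2.23039 − (-1.25000)) / (-0.92080 − (-10.00000))
   = -2.23039 − (0.9027431)/(9.0792000) = -2.3298198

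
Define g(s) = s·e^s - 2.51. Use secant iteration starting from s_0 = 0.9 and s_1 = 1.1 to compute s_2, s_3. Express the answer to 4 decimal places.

g(0.9) = -0.296357, g(1.1) = 0.794583
s_2 = 1.100000 − 0.794583·(1.100000 − 0.900000) / (0.794583 − (-0.296357)) = 1.100000 − (0.158917)/(1.090940) = 0.954331
g(0.954331) = -0.031669
s_3 = 0.954331 − (-0.031669)·(0.954331 − 1.100000) / (-0.031669 − 0.794583) = 0.954331 − (0.004613)/(-0.826251) = 0.959914

0.9543, 0.9599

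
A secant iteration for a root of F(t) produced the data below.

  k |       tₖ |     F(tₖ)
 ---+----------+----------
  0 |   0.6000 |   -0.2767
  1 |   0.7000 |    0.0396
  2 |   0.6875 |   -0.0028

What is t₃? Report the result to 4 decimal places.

0.6883

t₃ = 0.6875 − (-0.0028)·(0.6875 − 0.7000) / (-0.0028 − 0.0396)
   = 0.6875 − (0.000035)/(-0.042400) = 0.688325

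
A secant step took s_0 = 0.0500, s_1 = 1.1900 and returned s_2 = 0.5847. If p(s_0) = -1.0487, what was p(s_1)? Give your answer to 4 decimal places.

1.1872

The secant line through (0.0500, -1.0487) and (1.1900, p(s_1)) crosses zero at s_2 = 0.5847.
So (0.0500, -1.0487), (1.1900, p(s_1)), (0.5847, 0) are collinear:
p(s_1) = -1.0487 · (1.1900 − 0.5847) / (0.0500 − 0.5847) = -1.0487 · (0.605300)/(-0.534700) = 1.187167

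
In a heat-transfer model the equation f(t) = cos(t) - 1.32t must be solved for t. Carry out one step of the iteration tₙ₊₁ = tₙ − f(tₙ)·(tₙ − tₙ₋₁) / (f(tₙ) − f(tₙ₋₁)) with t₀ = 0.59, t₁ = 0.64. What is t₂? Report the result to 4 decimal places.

0.6175

f(0.59) = 0.052141, f(0.64) = -0.042704
t₂ = 0.640000 − (-0.042704)·(0.640000 − 0.590000) / (-0.042704 − 0.052141) = 0.640000 − (-0.002135)/(-0.094845) = 0.617487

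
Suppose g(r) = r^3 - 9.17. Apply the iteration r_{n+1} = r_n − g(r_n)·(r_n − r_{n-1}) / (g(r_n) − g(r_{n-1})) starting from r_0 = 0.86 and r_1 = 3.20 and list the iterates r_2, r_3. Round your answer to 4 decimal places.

g(0.86) = -8.533944, g(3.20) = 23.598000
r_2 = 3.200000 − 23.598000·(3.200000 − 0.860000) / (23.598000 − (-8.533944)) = 3.200000 − (55.219320)/(32.131944) = 1.481482
g(1.481482) = -5.918459
r_3 = 1.481482 − (-5.918459)·(1.481482 − 3.200000) / (-5.918459 − 23.598000) = 1.481482 − (10.170977)/(-29.516459) = 1.826069

1.4815, 1.8261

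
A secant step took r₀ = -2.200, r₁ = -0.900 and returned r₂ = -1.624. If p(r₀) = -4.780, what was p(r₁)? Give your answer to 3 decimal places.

6.008

The secant line through (-2.200, -4.780) and (-0.900, p(r₁)) crosses zero at r₂ = -1.624.
So (-2.200, -4.780), (-0.900, p(r₁)), (-1.624, 0) are collinear:
p(r₁) = -4.780 · (-0.900 − (-1.624)) / (-2.200 − (-1.624)) = -4.780 · (0.72400)/(-0.57600) = 6.00819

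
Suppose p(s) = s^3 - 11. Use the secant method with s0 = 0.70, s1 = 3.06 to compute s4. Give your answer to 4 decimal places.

2.3068

p(0.70) = -10.657000, p(3.06) = 17.652616
s2 = 3.060000 − 17.652616·(3.060000 − 0.700000) / (17.652616 − (-10.657000)) = 3.060000 − (41.660174)/(28.309616) = 1.588409
p(1.588409) = -6.992375
s3 = 1.588409 − (-6.992375)·(1.588409 − 3.060000) / (-6.992375 − 17.652616) = 1.588409 − (10.289915)/(-24.644991) = 2.005935
p(2.005935) = -2.928572
s4 = 2.005935 − (-2.928572)·(2.005935 − 1.588409) / (-2.928572 − (-6.992375)) = 2.005935 − (-1.222754)/(4.063803) = 2.306824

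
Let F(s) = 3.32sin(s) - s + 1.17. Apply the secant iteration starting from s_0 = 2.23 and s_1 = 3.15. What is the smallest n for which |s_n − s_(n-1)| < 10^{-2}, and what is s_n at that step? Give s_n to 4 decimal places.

n = 4, s_n = 2.6721

F(2.23) = 1.564394, F(3.15) = -2.007912
s_2 = 3.150000 − (-2.007912)·(0.920000)/(-3.572306) = 2.632889;  |Δ| = 0.517111
F(2.632889) = 0.154102
s_3 = 2.632889 − 0.154102·(-0.517111)/(2.162014) = 2.669747;  |Δ| = 0.036858
F(2.669747) = 0.009296
s_4 = 2.669747 − 0.009296·(0.036858)/(-0.144807) = 2.672113;  |Δ| = 0.002366
|s_4 − s_3| = 0.002366 < 10^{-2}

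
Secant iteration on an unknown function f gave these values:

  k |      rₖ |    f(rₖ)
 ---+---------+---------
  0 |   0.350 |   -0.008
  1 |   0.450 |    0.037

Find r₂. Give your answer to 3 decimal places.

r₂ = 0.450 − 0.037·(0.450 − 0.350) / (0.037 − (-0.008))
   = 0.450 − (0.00370)/(0.04500) = 0.36778

0.368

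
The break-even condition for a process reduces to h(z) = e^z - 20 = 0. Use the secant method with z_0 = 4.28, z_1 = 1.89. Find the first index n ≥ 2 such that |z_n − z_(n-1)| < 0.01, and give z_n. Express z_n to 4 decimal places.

h(4.28) = 52.240440, h(1.89) = -13.380631
z_2 = 1.890000 − (-13.380631)·(-2.390000)/(-65.621071) = 2.377339;  |Δ| = 0.487339
h(2.377339) = -9.223811
z_3 = 2.377339 − (-9.223811)·(0.487339)/(4.156821) = 3.458724;  |Δ| = 1.081385
h(3.458724) = 11.776398
z_4 = 3.458724 − 11.776398·(1.081385)/(21.000209) = 2.852310;  |Δ| = 0.606414
h(2.852310) = -2.672238
z_5 = 2.852310 − (-2.672238)·(-0.606414)/(-14.448636) = 2.964465;  |Δ| = 0.112155
h(2.964465) = -0.615677
z_6 = 2.964465 − (-0.615677)·(0.112155)/(2.056561) = 2.998041;  |Δ| = 0.033576
h(2.998041) = 0.046221
z_7 = 2.998041 − 0.046221·(0.033576)/(0.661898) = 2.995696;  |Δ| = 0.002345
|z_7 − z_6| = 0.002345 < 0.01

n = 7, z_n = 2.9957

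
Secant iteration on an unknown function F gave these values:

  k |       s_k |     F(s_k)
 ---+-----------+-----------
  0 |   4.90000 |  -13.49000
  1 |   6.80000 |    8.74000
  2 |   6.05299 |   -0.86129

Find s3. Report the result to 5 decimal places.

s3 = 6.05299 − (-0.86129)·(6.05299 − 6.80000) / (-0.86129 − 8.74000)
   = 6.05299 − (0.6433922)/(-9.6012900) = 6.1200010

6.12000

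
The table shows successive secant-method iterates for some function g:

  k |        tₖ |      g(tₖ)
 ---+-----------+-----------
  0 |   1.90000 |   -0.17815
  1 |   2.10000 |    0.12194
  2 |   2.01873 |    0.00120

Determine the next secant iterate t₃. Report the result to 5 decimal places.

2.01792

t₃ = 2.01873 − 0.00120·(2.01873 − 2.10000) / (0.00120 − 0.12194)
   = 2.01873 − (-0.0000975)/(-0.1207400) = 2.0179223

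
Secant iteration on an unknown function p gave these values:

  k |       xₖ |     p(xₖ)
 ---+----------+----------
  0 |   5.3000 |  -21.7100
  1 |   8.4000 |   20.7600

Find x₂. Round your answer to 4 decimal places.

x₂ = 8.4000 − 20.7600·(8.4000 − 5.3000) / (20.7600 − (-21.7100))
   = 8.4000 − (64.356000)/(42.470000) = 6.884672

6.8847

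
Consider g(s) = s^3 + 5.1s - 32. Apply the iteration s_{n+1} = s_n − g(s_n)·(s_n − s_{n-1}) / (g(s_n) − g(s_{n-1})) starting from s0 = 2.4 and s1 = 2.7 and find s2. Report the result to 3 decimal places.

g(2.4) = -5.93600, g(2.7) = 1.45300
s2 = 2.70000 − 1.45300·(2.70000 − 2.40000) / (1.45300 − (-5.93600)) = 2.70000 − (0.43590)/(7.38900) = 2.64101

2.641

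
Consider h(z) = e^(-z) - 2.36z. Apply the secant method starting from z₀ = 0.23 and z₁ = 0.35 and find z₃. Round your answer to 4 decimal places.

h(0.23) = 0.251734, h(0.35) = -0.121312
z₂ = 0.350000 − (-0.121312)·(0.350000 − 0.230000) / (-0.121312 − 0.251734) = 0.350000 − (-0.014557)/(-0.373046) = 0.310977
h(0.310977) = -0.001174
z₃ = 0.310977 − (-0.001174)·(0.310977 − 0.350000) / (-0.001174 − (-0.121312)) = 0.310977 − (0.000046)/(0.120138) = 0.310595

0.3106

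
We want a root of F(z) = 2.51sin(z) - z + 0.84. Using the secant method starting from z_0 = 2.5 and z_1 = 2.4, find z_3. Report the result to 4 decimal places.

F(2.5) = -0.157835, F(2.4) = 0.135413
z_2 = 2.400000 − 0.135413·(2.400000 − 2.500000) / (0.135413 − (-0.157835)) = 2.400000 − (-0.013541)/(0.293248) = 2.446177
F(2.446177) = 0.001992
z_3 = 2.446177 − 0.001992·(2.446177 − 2.400000) / (0.001992 − 0.135413) = 2.446177 − (0.000092)/(-0.133421) = 2.446866

2.4469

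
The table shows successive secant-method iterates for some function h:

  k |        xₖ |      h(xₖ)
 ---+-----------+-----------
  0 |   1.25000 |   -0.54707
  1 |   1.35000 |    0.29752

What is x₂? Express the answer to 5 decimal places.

1.31477

x₂ = 1.35000 − 0.29752·(1.35000 − 1.25000) / (0.29752 − (-0.54707))
   = 1.35000 − (0.0297520)/(0.8445900) = 1.3147734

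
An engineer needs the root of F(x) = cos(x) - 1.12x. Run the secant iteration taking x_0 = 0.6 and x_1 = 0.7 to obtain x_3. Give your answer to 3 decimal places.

0.689

F(0.6) = 0.15334, F(0.7) = -0.01916
x_2 = 0.70000 − (-0.01916)·(0.70000 − 0.60000) / (-0.01916 − 0.15334) = 0.70000 − (-0.00192)/(-0.17249) = 0.68889
F(0.68889) = 0.00039
x_3 = 0.68889 − 0.00039·(0.68889 − 0.70000) / (0.00039 − (-0.01916)) = 0.68889 − (0.00000)/(0.01955) = 0.68911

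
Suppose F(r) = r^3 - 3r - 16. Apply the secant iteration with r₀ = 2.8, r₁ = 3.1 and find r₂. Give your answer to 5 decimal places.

F(2.8) = -2.4480000, F(3.1) = 4.4910000
r₂ = 3.1000000 − 4.4910000·(3.1000000 − 2.8000000) / (4.4910000 − (-2.4480000)) = 3.1000000 − (1.3473000)/(6.9390000) = 2.9058366

2.90584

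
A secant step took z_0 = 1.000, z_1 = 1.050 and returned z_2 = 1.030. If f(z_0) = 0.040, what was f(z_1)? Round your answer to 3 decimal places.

The secant line through (1.000, 0.040) and (1.050, f(z_1)) crosses zero at z_2 = 1.030.
So (1.000, 0.040), (1.050, f(z_1)), (1.030, 0) are collinear:
f(z_1) = 0.040 · (1.050 − 1.030) / (1.000 − 1.030) = 0.040 · (0.02000)/(-0.03000) = -0.02667

-0.027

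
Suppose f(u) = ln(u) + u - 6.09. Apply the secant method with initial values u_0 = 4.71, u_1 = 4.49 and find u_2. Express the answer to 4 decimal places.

f(4.71) = 0.169688, f(4.49) = -0.098147
u_2 = 4.490000 − (-0.098147)·(4.490000 − 4.710000) / (-0.098147 − 0.169688) = 4.490000 − (0.021592)/(-0.267835) = 4.570618

4.5706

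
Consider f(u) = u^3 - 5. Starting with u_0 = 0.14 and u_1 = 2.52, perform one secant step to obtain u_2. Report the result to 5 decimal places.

0.88333

f(0.14) = -4.9972560, f(2.52) = 11.0030080
u_2 = 2.5200000 − 11.0030080·(2.5200000 − 0.1400000) / (11.0030080 − (-4.9972560)) = 2.5200000 − (26.1871590)/(16.0002640) = 0.8833296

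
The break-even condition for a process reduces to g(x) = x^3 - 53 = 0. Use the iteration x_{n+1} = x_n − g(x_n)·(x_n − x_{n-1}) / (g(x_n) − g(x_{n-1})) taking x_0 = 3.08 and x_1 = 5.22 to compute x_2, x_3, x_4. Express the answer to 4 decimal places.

g(3.08) = -23.781888, g(5.22) = 89.236648
x_2 = 5.220000 − 89.236648·(5.220000 − 3.080000) / (89.236648 − (-23.781888)) = 5.220000 − (190.966427)/(113.018536) = 3.530309
g(3.530309) = -9.001479
x_3 = 3.530309 − (-9.001479)·(3.530309 − 5.220000) / (-9.001479 − 89.236648) = 3.530309 − (15.209719)/(-98.238127) = 3.685134
g(3.685134) = -2.955105
x_4 = 3.685134 − (-2.955105)·(3.685134 − 3.530309) / (-2.955105 − (-9.001479)) = 3.685134 − (-0.457524)/(6.046374) = 3.760803

3.5303, 3.6851, 3.7608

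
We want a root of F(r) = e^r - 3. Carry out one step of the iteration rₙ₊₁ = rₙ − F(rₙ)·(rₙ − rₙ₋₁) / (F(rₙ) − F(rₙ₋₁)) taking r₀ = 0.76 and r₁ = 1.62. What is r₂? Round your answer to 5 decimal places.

F(0.76) = -0.8617238, F(1.62) = 2.0530903
r₂ = 1.6200000 − 2.0530903·(1.6200000 − 0.7600000) / (2.0530903 − (-0.8617238)) = 1.6200000 − (1.7656577)/(2.9148141) = 1.0142469

1.01425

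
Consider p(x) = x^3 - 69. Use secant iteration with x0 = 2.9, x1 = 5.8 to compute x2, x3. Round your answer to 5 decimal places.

3.65779, 3.95179

p(2.9) = -44.6110000, p(5.8) = 126.1120000
x2 = 5.8000000 − 126.1120000·(5.8000000 − 2.9000000) / (126.1120000 − (-44.6110000)) = 5.8000000 − (365.7248000)/(170.7230000) = 3.6577883
p(3.6577883) = -20.0609296
x3 = 3.6577883 − (-20.0609296)·(3.6577883 − 5.8000000) / (-20.0609296 − 126.1120000) = 3.6577883 − (42.9747571)/(-146.1729296) = 3.9517878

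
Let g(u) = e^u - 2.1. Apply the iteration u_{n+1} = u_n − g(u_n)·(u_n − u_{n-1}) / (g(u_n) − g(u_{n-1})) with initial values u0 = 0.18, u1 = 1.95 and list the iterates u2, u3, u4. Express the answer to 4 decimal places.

g(0.18) = -0.902783, g(1.95) = 4.928688
u2 = 1.950000 − 4.928688·(1.950000 − 0.180000) / (4.928688 − (-0.902783)) = 1.950000 − (8.723777)/(5.831470) = 0.454018
g(0.454018) = -0.525374
u3 = 0.454018 − (-0.525374)·(0.454018 − 1.950000) / (-0.525374 − 4.928688) = 0.454018 − (0.785951)/(-5.454062) = 0.598121
g(0.598121) = -0.281301
u4 = 0.598121 − (-0.281301)·(0.598121 − 0.454018) / (-0.281301 − (-0.525374)) = 0.598121 − (-0.040537)/(0.244073) = 0.764205

0.4540, 0.5981, 0.7642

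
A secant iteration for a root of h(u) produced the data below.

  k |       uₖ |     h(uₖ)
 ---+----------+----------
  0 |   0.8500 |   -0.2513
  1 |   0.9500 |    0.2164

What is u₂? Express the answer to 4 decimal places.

0.9037

u₂ = 0.9500 − 0.2164·(0.9500 − 0.8500) / (0.2164 − (-0.2513))
   = 0.9500 − (0.021640)/(0.467700) = 0.903731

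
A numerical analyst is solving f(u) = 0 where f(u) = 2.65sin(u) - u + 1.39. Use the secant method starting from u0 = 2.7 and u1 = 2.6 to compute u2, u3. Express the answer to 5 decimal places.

2.64680, 2.64727

f(2.7) = -0.1774433, f(2.6) = 0.1560786
u2 = 2.6000000 − 0.1560786·(2.6000000 − 2.7000000) / (0.1560786 − (-0.1774433)) = 2.6000000 − (-0.0156079)/(0.3335220) = 2.6467971
f(2.6467971) = 0.0015600
u3 = 2.6467971 − 0.0015600·(2.6467971 − 2.6000000) / (0.0015600 − 0.1560786) = 2.6467971 − (0.0000730)/(-0.1545187) = 2.6472696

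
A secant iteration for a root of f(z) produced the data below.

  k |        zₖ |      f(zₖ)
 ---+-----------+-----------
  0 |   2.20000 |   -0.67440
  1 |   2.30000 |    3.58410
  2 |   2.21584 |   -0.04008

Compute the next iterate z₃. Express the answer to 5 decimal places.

2.21677

z₃ = 2.21584 − (-0.04008)·(2.21584 − 2.30000) / (-0.04008 − 3.58410)
   = 2.21584 − (0.0033731)/(-3.6241800) = 2.2167707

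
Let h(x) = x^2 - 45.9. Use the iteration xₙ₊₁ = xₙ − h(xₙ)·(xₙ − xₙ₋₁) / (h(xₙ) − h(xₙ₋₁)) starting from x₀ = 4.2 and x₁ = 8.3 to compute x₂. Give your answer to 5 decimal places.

6.46080

h(4.2) = -28.2600000, h(8.3) = 22.9900000
x₂ = 8.3000000 − 22.9900000·(8.3000000 − 4.2000000) / (22.9900000 − (-28.2600000)) = 8.3000000 − (94.2590000)/(51.2500000) = 6.4608000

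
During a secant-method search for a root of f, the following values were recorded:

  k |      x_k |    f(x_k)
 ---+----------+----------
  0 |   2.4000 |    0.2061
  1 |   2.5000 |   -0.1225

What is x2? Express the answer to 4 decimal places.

x2 = 2.5000 − (-0.1225)·(2.5000 − 2.4000) / (-0.1225 − 0.2061)
   = 2.5000 − (-0.012250)/(-0.328600) = 2.462721

2.4627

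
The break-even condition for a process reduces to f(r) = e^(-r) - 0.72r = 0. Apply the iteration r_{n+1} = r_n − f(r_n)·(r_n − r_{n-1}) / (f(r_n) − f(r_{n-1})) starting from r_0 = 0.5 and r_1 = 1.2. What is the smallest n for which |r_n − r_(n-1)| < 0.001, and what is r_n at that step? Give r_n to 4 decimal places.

n = 5, r_n = 0.6939

f(0.5) = 0.246531, f(1.2) = -0.562806
r_2 = 1.200000 − (-0.562806)·(0.700000)/(-0.809336) = 0.713226;  |Δ| = 0.486774
f(0.713226) = -0.023462
r_3 = 0.713226 − (-0.023462)·(-0.486774)/(0.539344) = 0.692051;  |Δ| = 0.021175
f(0.692051) = 0.002272
r_4 = 0.692051 − 0.002272·(-0.021175)/(0.025734) = 0.693920;  |Δ| = 0.001869
f(0.693920) = -0.000009
r_5 = 0.693920 − (-0.000009)·(0.001869)/(-0.002281) = 0.693913;  |Δ| = 0.000007
|r_5 − r_4| = 0.000007 < 0.001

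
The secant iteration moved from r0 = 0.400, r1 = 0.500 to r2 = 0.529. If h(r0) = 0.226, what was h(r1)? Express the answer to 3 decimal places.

0.051

The secant line through (0.400, 0.226) and (0.500, h(r1)) crosses zero at r2 = 0.529.
So (0.400, 0.226), (0.500, h(r1)), (0.529, 0) are collinear:
h(r1) = 0.226 · (0.500 − 0.529) / (0.400 − 0.529) = 0.226 · (-0.02900)/(-0.12900) = 0.05081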